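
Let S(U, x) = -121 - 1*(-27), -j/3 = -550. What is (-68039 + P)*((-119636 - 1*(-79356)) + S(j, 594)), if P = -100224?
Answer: 6793450362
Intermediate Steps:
j = 1650 (j = -3*(-550) = 1650)
S(U, x) = -94 (S(U, x) = -121 + 27 = -94)
(-68039 + P)*((-119636 - 1*(-79356)) + S(j, 594)) = (-68039 - 100224)*((-119636 - 1*(-79356)) - 94) = -168263*((-119636 + 79356) - 94) = -168263*(-40280 - 94) = -168263*(-40374) = 6793450362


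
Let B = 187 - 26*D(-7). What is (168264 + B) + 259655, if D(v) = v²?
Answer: 426832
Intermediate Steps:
B = -1087 (B = 187 - 26*(-7)² = 187 - 26*49 = 187 - 1274 = -1087)
(168264 + B) + 259655 = (168264 - 1087) + 259655 = 167177 + 259655 = 426832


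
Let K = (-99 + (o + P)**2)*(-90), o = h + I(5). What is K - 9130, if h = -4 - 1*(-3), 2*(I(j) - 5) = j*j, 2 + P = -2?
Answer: -28565/2 ≈ -14283.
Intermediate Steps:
P = -4 (P = -2 - 2 = -4)
I(j) = 5 + j**2/2 (I(j) = 5 + (j*j)/2 = 5 + j**2/2)
h = -1 (h = -4 + 3 = -1)
o = 33/2 (o = -1 + (5 + (1/2)*5**2) = -1 + (5 + (1/2)*25) = -1 + (5 + 25/2) = -1 + 35/2 = 33/2 ≈ 16.500)
K = -10305/2 (K = (-99 + (33/2 - 4)**2)*(-90) = (-99 + (25/2)**2)*(-90) = (-99 + 625/4)*(-90) = (229/4)*(-90) = -10305/2 ≈ -5152.5)
K - 9130 = -10305/2 - 9130 = -28565/2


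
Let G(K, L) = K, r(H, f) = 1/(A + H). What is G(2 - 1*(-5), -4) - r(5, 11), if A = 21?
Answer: 181/26 ≈ 6.9615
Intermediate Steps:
r(H, f) = 1/(21 + H)
G(2 - 1*(-5), -4) - r(5, 11) = (2 - 1*(-5)) - 1/(21 + 5) = (2 + 5) - 1/26 = 7 - 1*1/26 = 7 - 1/26 = 181/26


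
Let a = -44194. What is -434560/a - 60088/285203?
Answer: 60641143304/6302130691 ≈ 9.6223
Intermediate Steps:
-434560/a - 60088/285203 = -434560/(-44194) - 60088/285203 = -434560*(-1/44194) - 60088*1/285203 = 217280/22097 - 60088/285203 = 60641143304/6302130691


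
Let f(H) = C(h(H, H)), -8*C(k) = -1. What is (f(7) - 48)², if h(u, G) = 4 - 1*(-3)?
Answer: 146689/64 ≈ 2292.0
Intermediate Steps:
h(u, G) = 7 (h(u, G) = 4 + 3 = 7)
C(k) = ⅛ (C(k) = -⅛*(-1) = ⅛)
f(H) = ⅛
(f(7) - 48)² = (⅛ - 48)² = (-383/8)² = 146689/64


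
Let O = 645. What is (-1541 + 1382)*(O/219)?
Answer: -34185/73 ≈ -468.29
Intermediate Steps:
(-1541 + 1382)*(O/219) = (-1541 + 1382)*(645/219) = -102555/219 = -159*215/73 = -34185/73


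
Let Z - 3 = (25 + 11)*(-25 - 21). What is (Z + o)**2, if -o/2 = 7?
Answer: 2778889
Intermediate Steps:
o = -14 (o = -2*7 = -14)
Z = -1653 (Z = 3 + (25 + 11)*(-25 - 21) = 3 + 36*(-46) = 3 - 1656 = -1653)
(Z + o)**2 = (-1653 - 14)**2 = (-1667)**2 = 2778889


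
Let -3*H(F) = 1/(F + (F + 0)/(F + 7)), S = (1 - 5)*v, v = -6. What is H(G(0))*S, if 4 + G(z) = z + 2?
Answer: 10/3 ≈ 3.3333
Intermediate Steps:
G(z) = -2 + z (G(z) = -4 + (z + 2) = -4 + (2 + z) = -2 + z)
S = 24 (S = (1 - 5)*(-6) = -4*(-6) = 24)
H(F) = -1/(3*(F + F/(7 + F))) (H(F) = -1/(3*(F + (F + 0)/(F + 7))) = -1/(3*(F + F/(7 + F))))
H(G(0))*S = ((-7 - (-2 + 0))/(3*(-2 + 0)*(8 + (-2 + 0))))*24 = ((⅓)*(-7 - 1*(-2))/(-2*(8 - 2)))*24 = ((⅓)*(-½)*(-7 + 2)/6)*24 = ((⅓)*(-½)*(⅙)*(-5))*24 = (5/36)*24 = 10/3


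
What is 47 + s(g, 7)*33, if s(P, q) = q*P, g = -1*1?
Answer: -184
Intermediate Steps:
g = -1
s(P, q) = P*q
47 + s(g, 7)*33 = 47 - 1*7*33 = 47 - 7*33 = 47 - 231 = -184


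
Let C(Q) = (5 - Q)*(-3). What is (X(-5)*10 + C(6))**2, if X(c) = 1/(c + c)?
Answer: 4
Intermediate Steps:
X(c) = 1/(2*c)
C(Q) = -15 + 3*Q
(X(-5)*10 + C(6))**2 = (((1/2)/(-5))*10 + (-15 + 3*6))**2 = (((1/2)*(-1/5))*10 + (-15 + 18))**2 = (-1/10*10 + 3)**2 = (-1 + 3)**2 = 2**2 = 4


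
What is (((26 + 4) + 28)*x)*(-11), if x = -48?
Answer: 30624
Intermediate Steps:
(((26 + 4) + 28)*x)*(-11) = (((26 + 4) + 28)*(-48))*(-11) = ((30 + 28)*(-48))*(-11) = (58*(-48))*(-11) = -2784*(-11) = 30624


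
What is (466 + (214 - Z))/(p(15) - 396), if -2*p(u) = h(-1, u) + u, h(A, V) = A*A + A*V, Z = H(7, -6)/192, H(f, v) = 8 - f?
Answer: -10043/5856 ≈ -1.7150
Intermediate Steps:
Z = 1/192 (Z = (8 - 1*7)/192 = (8 - 7)*(1/192) = 1*(1/192) = 1/192 ≈ 0.0052083)
h(A, V) = A² + A*V
p(u) = -½ (p(u) = -(-(-1 + u) + u)/2 = -((1 - u) + u)/2 = -½*1 = -½)
(466 + (214 - Z))/(p(15) - 396) = (466 + (214 - 1*1/192))/(-½ - 396) = (466 + (214 - 1/192))/(-793/2) = (466 + 41087/192)*(-2/793) = (130559/192)*(-2/793) = -10043/5856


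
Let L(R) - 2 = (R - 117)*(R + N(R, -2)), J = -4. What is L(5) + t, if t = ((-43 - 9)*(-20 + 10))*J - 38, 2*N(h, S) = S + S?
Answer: -2452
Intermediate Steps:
N(h, S) = S (N(h, S) = (S + S)/2 = (2*S)/2 = S)
L(R) = 2 + (-117 + R)*(-2 + R) (L(R) = 2 + (R - 117)*(R - 2) = 2 + (-117 + R)*(-2 + R))
t = -2118 (t = ((-43 - 9)*(-20 + 10))*(-4) - 38 = -52*(-10)*(-4) - 38 = 520*(-4) - 38 = -2080 - 38 = -2118)
L(5) + t = (236 + 5**2 - 119*5) - 2118 = (236 + 25 - 595) - 2118 = -334 - 2118 = -2452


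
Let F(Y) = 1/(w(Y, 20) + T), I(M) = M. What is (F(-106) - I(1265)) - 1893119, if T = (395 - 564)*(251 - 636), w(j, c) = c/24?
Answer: -739558041674/390395 ≈ -1.8944e+6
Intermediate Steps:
w(j, c) = c/24 (w(j, c) = c*(1/24) = c/24)
T = 65065 (T = -169*(-385) = 65065)
F(Y) = 6/390395 (F(Y) = 1/((1/24)*20 + 65065) = 1/(⅚ + 65065) = 1/(390395/6) = 6/390395)
(F(-106) - I(1265)) - 1893119 = (6/390395 - 1*1265) - 1893119 = (6/390395 - 1265) - 1893119 = -493849669/390395 - 1893119 = -739558041674/390395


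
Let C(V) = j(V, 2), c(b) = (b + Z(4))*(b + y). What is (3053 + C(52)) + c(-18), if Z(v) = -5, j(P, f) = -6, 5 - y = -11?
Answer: 3093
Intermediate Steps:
y = 16 (y = 5 - 1*(-11) = 5 + 11 = 16)
c(b) = (-5 + b)*(16 + b) (c(b) = (b - 5)*(b + 16) = (-5 + b)*(16 + b))
C(V) = -6
(3053 + C(52)) + c(-18) = (3053 - 6) + (-80 + (-18)**2 + 11*(-18)) = 3047 + (-80 + 324 - 198) = 3047 + 46 = 3093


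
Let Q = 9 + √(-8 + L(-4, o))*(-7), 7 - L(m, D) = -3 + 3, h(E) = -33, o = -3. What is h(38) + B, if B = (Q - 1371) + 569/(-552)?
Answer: -770609/552 - 7*I ≈ -1396.0 - 7.0*I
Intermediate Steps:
L(m, D) = 7 (L(m, D) = 7 - (-3 + 3) = 7 - 1*0 = 7 + 0 = 7)
Q = 9 - 7*I (Q = 9 + √(-8 + 7)*(-7) = 9 + √(-1)*(-7) = 9 + I*(-7) = 9 - 7*I ≈ 9.0 - 7.0*I)
B = -752393/552 - 7*I (B = ((9 - 7*I) - 1371) + 569/(-552) = (-1362 - 7*I) + 569*(-1/552) = (-1362 - 7*I) - 569/552 = -752393/552 - 7*I ≈ -1363.0 - 7.0*I)
h(38) + B = -33 + (-752393/552 - 7*I) = -770609/552 - 7*I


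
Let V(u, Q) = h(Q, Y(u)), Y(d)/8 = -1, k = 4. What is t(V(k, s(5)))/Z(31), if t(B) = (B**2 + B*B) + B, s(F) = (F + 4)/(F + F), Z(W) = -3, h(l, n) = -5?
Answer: -15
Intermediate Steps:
Y(d) = -8 (Y(d) = 8*(-1) = -8)
s(F) = (4 + F)/(2*F) (s(F) = (4 + F)/((2*F)) = (4 + F)*(1/(2*F)) = (4 + F)/(2*F))
V(u, Q) = -5
t(B) = B + 2*B**2 (t(B) = (B**2 + B**2) + B = 2*B**2 + B = B + 2*B**2)
t(V(k, s(5)))/Z(31) = -5*(1 + 2*(-5))/(-3) = -5*(1 - 10)*(-1/3) = -5*(-9)*(-1/3) = 45*(-1/3) = -15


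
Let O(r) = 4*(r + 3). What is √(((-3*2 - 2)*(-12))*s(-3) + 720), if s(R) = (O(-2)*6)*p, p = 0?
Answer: 12*√5 ≈ 26.833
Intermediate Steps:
O(r) = 12 + 4*r (O(r) = 4*(3 + r) = 12 + 4*r)
s(R) = 0 (s(R) = ((12 + 4*(-2))*6)*0 = ((12 - 8)*6)*0 = (4*6)*0 = 24*0 = 0)
√(((-3*2 - 2)*(-12))*s(-3) + 720) = √(((-3*2 - 2)*(-12))*0 + 720) = √(((-6 - 2)*(-12))*0 + 720) = √(-8*(-12)*0 + 720) = √(96*0 + 720) = √(0 + 720) = √720 = 12*√5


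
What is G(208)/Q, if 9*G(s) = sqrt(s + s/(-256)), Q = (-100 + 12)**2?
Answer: sqrt(3315)/278784 ≈ 0.00020653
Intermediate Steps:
Q = 7744 (Q = (-88)**2 = 7744)
G(s) = sqrt(255)*sqrt(s)/144 (G(s) = sqrt(s + s/(-256))/9 = sqrt(s + s*(-1/256))/9 = sqrt(s - s/256)/9 = sqrt(255*s/256)/9 = (sqrt(255)*sqrt(s)/16)/9 = sqrt(255)*sqrt(s)/144)
G(208)/Q = (sqrt(255)*sqrt(208)/144)/7744 = (sqrt(255)*(4*sqrt(13))/144)*(1/7744) = (sqrt(3315)/36)*(1/7744) = sqrt(3315)/278784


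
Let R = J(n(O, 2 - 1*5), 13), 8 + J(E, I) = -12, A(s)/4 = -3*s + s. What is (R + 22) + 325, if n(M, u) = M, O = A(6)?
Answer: 327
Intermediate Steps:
A(s) = -8*s (A(s) = 4*(-3*s + s) = 4*(-2*s) = -8*s)
O = -48 (O = -8*6 = -48)
J(E, I) = -20 (J(E, I) = -8 - 12 = -20)
R = -20
(R + 22) + 325 = (-20 + 22) + 325 = 2 + 325 = 327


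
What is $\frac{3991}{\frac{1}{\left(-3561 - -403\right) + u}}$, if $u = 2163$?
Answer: $-3971045$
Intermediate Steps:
$\frac{3991}{\frac{1}{\left(-3561 - -403\right) + u}} = \frac{3991}{\frac{1}{\left(-3561 - -403\right) + 2163}} = \frac{3991}{\frac{1}{\left(-3561 + 403\right) + 2163}} = \frac{3991}{\frac{1}{-3158 + 2163}} = \frac{3991}{\frac{1}{-995}} = \frac{3991}{- \frac{1}{995}} = 3991 \left(-995\right) = -3971045$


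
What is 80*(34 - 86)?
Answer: -4160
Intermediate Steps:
80*(34 - 86) = 80*(-52) = -4160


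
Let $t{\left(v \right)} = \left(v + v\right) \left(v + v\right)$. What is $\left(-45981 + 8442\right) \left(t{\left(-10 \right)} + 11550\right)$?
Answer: $-448591050$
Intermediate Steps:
$t{\left(v \right)} = 4 v^{2}$ ($t{\left(v \right)} = 2 v 2 v = 4 v^{2}$)
$\left(-45981 + 8442\right) \left(t{\left(-10 \right)} + 11550\right) = \left(-45981 + 8442\right) \left(4 \left(-10\right)^{2} + 11550\right) = - 37539 \left(4 \cdot 100 + 11550\right) = - 37539 \left(400 + 11550\right) = \left(-37539\right) 11950 = -448591050$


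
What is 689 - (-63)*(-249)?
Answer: -14998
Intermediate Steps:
689 - (-63)*(-249) = 689 - 1*15687 = 689 - 15687 = -14998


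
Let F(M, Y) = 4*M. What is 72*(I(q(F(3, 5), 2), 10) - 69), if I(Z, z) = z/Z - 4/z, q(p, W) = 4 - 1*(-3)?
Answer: -171288/35 ≈ -4893.9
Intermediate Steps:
q(p, W) = 7 (q(p, W) = 4 + 3 = 7)
I(Z, z) = -4/z + z/Z
72*(I(q(F(3, 5), 2), 10) - 69) = 72*((-4/10 + 10/7) - 69) = 72*((-4*1/10 + 10*(1/7)) - 69) = 72*((-2/5 + 10/7) - 69) = 72*(36/35 - 69) = 72*(-2379/35) = -171288/35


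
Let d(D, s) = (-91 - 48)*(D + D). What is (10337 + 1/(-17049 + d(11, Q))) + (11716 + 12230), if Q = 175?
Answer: 689328280/20107 ≈ 34283.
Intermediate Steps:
d(D, s) = -278*D
(10337 + 1/(-17049 + d(11, Q))) + (11716 + 12230) = (10337 + 1/(-17049 - 278*11)) + (11716 + 12230) = (10337 + 1/(-17049 - 3058)) + 23946 = (10337 + 1/(-20107)) + 23946 = (10337 - 1/20107) + 23946 = 207846058/20107 + 23946 = 689328280/20107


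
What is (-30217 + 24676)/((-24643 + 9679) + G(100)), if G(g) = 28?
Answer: 5541/14936 ≈ 0.37098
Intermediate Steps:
(-30217 + 24676)/((-24643 + 9679) + G(100)) = (-30217 + 24676)/((-24643 + 9679) + 28) = -5541/(-14964 + 28) = -5541/(-14936) = -5541*(-1/14936) = 5541/14936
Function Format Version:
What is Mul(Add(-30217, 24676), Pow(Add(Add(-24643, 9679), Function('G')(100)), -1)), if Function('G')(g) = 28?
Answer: Rational(5541, 14936) ≈ 0.37098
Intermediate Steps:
Mul(Add(-30217, 24676), Pow(Add(Add(-24643, 9679), Function('G')(100)), -1)) = Mul(Add(-30217, 24676), Pow(Add(Add(-24643, 9679), 28), -1)) = Mul(-5541, Pow(Add(-14964, 28), -1)) = Mul(-5541, Pow(-14936, -1)) = Mul(-5541, Rational(-1, 14936)) = Rational(5541, 14936)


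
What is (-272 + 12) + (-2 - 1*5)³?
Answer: -603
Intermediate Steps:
(-272 + 12) + (-2 - 1*5)³ = -260 + (-2 - 5)³ = -260 + (-7)³ = -260 - 343 = -603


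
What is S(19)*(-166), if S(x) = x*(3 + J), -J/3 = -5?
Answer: -56772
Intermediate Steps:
J = 15 (J = -3*(-5) = 15)
S(x) = 18*x (S(x) = x*(3 + 15) = x*18 = 18*x)
S(19)*(-166) = (18*19)*(-166) = 342*(-166) = -56772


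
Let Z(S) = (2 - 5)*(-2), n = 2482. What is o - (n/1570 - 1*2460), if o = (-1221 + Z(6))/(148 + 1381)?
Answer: 2949800636/1200265 ≈ 2457.6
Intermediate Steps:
Z(S) = 6 (Z(S) = -3*(-2) = 6)
o = -1215/1529 (o = (-1221 + 6)/(148 + 1381) = -1215/1529 ≈ -0.79464)
o - (n/1570 - 1*2460) = -1215/1529 - (2482/1570 - 1*2460) = -1215/1529 - (2482*(1/1570) - 2460) = -1215/1529 - (1241/785 - 2460) = -1215/1529 - 1*(-1929859/785) = -1215/1529 + 1929859/785 = 2949800636/1200265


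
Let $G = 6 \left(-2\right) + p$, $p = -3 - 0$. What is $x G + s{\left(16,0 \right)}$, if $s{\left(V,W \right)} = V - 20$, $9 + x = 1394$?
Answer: $-20779$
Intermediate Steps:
$x = 1385$ ($x = -9 + 1394 = 1385$)
$s{\left(V,W \right)} = -20 + V$
$p = -3$ ($p = -3 + 0 = -3$)
$G = -15$ ($G = 6 \left(-2\right) - 3 = -12 - 3 = -15$)
$x G + s{\left(16,0 \right)} = 1385 \left(-15\right) + \left(-20 + 16\right) = -20775 - 4 = -20779$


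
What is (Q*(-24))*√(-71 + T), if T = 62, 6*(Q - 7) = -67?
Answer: 300*I ≈ 300.0*I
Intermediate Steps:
Q = -25/6 (Q = 7 + (⅙)*(-67) = 7 - 67/6 = -25/6 ≈ -4.1667)
(Q*(-24))*√(-71 + T) = (-25/6*(-24))*√(-71 + 62) = 100*√(-9) = 100*(3*I) = 300*I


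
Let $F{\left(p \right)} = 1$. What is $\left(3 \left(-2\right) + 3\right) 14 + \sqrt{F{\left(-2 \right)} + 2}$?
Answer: $-42 + \sqrt{3} \approx -40.268$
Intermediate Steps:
$\left(3 \left(-2\right) + 3\right) 14 + \sqrt{F{\left(-2 \right)} + 2} = \left(3 \left(-2\right) + 3\right) 14 + \sqrt{1 + 2} = \left(-6 + 3\right) 14 + \sqrt{3} = \left(-3\right) 14 + \sqrt{3} = -42 + \sqrt{3}$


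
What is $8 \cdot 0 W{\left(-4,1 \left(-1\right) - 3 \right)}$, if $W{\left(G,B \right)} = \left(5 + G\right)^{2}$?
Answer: $0$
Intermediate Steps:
$8 \cdot 0 W{\left(-4,1 \left(-1\right) - 3 \right)} = 8 \cdot 0 \left(5 - 4\right)^{2} = 0 \cdot 1^{2} = 0 \cdot 1 = 0$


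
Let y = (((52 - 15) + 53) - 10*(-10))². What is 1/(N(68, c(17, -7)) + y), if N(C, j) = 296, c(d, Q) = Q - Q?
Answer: 1/36396 ≈ 2.7476e-5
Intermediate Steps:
c(d, Q) = 0
y = 36100 (y = ((37 + 53) + 100)² = (90 + 100)² = 190² = 36100)
1/(N(68, c(17, -7)) + y) = 1/(296 + 36100) = 1/36396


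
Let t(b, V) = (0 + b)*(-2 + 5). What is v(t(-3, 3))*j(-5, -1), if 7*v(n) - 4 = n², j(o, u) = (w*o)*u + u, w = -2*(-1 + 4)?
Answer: -2635/7 ≈ -376.43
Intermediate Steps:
w = -6 (w = -2*3 = -6)
t(b, V) = 3*b (t(b, V) = b*3 = 3*b)
j(o, u) = u - 6*o*u (j(o, u) = (-6*o)*u + u = -6*o*u + u = u - 6*o*u)
v(n) = 4/7 + n²/7
v(t(-3, 3))*j(-5, -1) = (4/7 + (3*(-3))²/7)*(-(1 - 6*(-5))) = (4/7 + (⅐)*(-9)²)*(-(1 + 30)) = (4/7 + (⅐)*81)*(-1*31) = (4/7 + 81/7)*(-31) = (85/7)*(-31) = -2635/7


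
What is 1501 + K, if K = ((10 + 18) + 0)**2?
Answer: 2285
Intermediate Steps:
K = 784 (K = (28 + 0)**2 = 28**2 = 784)
1501 + K = 1501 + 784 = 2285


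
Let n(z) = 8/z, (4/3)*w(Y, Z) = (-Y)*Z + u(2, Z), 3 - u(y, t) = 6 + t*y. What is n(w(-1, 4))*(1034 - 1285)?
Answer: 8032/21 ≈ 382.48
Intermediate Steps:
u(y, t) = -3 - t*y (u(y, t) = 3 - (6 + t*y) = 3 + (-6 - t*y) = -3 - t*y)
w(Y, Z) = -9/4 - 3*Z/2 - 3*Y*Z/4 (w(Y, Z) = 3*((-Y)*Z + (-3 - 1*Z*2))/4 = 3*(-Y*Z + (-3 - 2*Z))/4 = 3*(-3 - 2*Z - Y*Z)/4 = -9/4 - 3*Z/2 - 3*Y*Z/4)
n(w(-1, 4))*(1034 - 1285) = (8/(-9/4 - 3/2*4 - 3/4*(-1)*4))*(1034 - 1285) = (8/(-9/4 - 6 + 3))*(-251) = (8/(-21/4))*(-251) = (8*(-4/21))*(-251) = -32/21*(-251) = 8032/21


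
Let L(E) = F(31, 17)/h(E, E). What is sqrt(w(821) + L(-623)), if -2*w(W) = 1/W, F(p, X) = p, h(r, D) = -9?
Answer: 7*I*sqrt(1706038)/4926 ≈ 1.8561*I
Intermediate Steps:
w(W) = -1/(2*W)
L(E) = -31/9 (L(E) = 31/(-9) = 31*(-1/9) = -31/9)
sqrt(w(821) + L(-623)) = sqrt(-1/2/821 - 31/9) = sqrt(-1/2*1/821 - 31/9) = sqrt(-1/1642 - 31/9) = sqrt(-50911/14778) = 7*I*sqrt(1706038)/4926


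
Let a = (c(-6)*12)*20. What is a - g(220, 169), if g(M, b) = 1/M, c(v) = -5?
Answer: -264001/220 ≈ -1200.0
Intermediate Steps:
a = -1200 (a = -5*12*20 = -60*20 = -1200)
a - g(220, 169) = -1200 - 1/220 = -264001/220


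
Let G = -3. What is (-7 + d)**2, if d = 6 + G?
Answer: 16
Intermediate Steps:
d = 3 (d = 6 - 3 = 3)
(-7 + d)**2 = (-7 + 3)**2 = (-4)**2 = 16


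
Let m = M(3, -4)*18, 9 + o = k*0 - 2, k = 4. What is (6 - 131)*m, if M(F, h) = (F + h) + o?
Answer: 27000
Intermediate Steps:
o = -11 (o = -9 + (4*0 - 2) = -9 + (0 - 2) = -9 - 2 = -11)
M(F, h) = -11 + F + h (M(F, h) = (F + h) - 11 = -11 + F + h)
m = -216 (m = (-11 + 3 - 4)*18 = -12*18 = -216)
(6 - 131)*m = (6 - 131)*(-216) = -125*(-216) = 27000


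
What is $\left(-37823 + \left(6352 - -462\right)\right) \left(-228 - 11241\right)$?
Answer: $355642221$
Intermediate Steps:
$\left(-37823 + \left(6352 - -462\right)\right) \left(-228 - 11241\right) = \left(-37823 + \left(6352 + 462\right)\right) \left(-11469\right) = \left(-37823 + 6814\right) \left(-11469\right) = \left(-31009\right) \left(-11469\right) = 355642221$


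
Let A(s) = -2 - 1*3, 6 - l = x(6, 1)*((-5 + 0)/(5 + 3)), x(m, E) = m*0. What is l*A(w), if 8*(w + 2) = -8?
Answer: -30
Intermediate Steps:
w = -3 (w = -2 + (⅛)*(-8) = -2 - 1 = -3)
x(m, E) = 0
l = 6 (l = 6 - 0*(-5 + 0)/(5 + 3) = 6 - 0*(-5/8) = 6 - 0*(-5*⅛) = 6 - 0*(-5)/8 = 6 - 1*0 = 6 + 0 = 6)
A(s) = -5 (A(s) = -2 - 3 = -5)
l*A(w) = 6*(-5) = -30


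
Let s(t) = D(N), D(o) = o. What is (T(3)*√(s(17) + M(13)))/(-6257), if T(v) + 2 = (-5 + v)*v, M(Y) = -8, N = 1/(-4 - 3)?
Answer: 8*I*√399/43799 ≈ 0.0036485*I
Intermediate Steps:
N = -⅐ (N = 1/(-7) = -⅐ ≈ -0.14286)
T(v) = -2 + v*(-5 + v) (T(v) = -2 + (-5 + v)*v = -2 + v*(-5 + v))
s(t) = -⅐
(T(3)*√(s(17) + M(13)))/(-6257) = ((-2 + 3² - 5*3)*√(-⅐ - 8))/(-6257) = ((-2 + 9 - 15)*√(-57/7))*(-1/6257) = -8*I*√399/7*(-1/6257) = 8*I*√399/43799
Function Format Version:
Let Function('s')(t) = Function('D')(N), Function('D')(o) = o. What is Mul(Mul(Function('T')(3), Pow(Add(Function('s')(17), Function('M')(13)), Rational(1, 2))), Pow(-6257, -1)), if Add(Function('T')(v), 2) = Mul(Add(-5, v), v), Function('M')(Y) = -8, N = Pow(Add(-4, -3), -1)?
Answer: Mul(Rational(8, 43799), I, Pow(399, Rational(1, 2))) ≈ Mul(0.0036485, I)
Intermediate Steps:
N = Rational(-1, 7) (N = Pow(-7, -1) = Rational(-1, 7) ≈ -0.14286)
Function('T')(v) = Add(-2, Mul(v, Add(-5, v))) (Function('T')(v) = Add(-2, Mul(Add(-5, v), v)) = Add(-2, Mul(v, Add(-5, v))))
Function('s')(t) = Rational(-1, 7)
Mul(Mul(Function('T')(3), Pow(Add(Function('s')(17), Function('M')(13)), Rational(1, 2))), Pow(-6257, -1)) = Mul(Mul(Add(-2, Pow(3, 2), Mul(-5, 3)), Pow(Add(Rational(-1, 7), -8), Rational(1, 2))), Pow(-6257, -1)) = Mul(Mul(Add(-2, 9, -15), Pow(Rational(-57, 7), Rational(1, 2))), Rational(-1, 6257)) = Mul(Mul(-8, Mul(Rational(1, 7), I, Pow(399, Rational(1, 2)))), Rational(-1, 6257)) = Mul(Mul(Rational(-8, 7), I, Pow(399, Rational(1, 2))), Rational(-1, 6257)) = Mul(Rational(8, 43799), I, Pow(399, Rational(1, 2)))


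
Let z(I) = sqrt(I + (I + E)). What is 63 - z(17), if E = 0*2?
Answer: 63 - sqrt(34) ≈ 57.169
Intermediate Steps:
E = 0
z(I) = sqrt(2)*sqrt(I) (z(I) = sqrt(I + (I + 0)) = sqrt(I + I) = sqrt(2*I) = sqrt(2)*sqrt(I))
63 - z(17) = 63 - sqrt(2)*sqrt(17) = 63 - sqrt(34)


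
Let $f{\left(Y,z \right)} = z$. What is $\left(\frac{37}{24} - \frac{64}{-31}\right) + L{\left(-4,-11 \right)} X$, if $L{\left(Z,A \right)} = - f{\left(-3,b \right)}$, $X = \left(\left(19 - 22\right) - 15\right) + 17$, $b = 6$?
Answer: $\frac{7147}{744} \approx 9.6062$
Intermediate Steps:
$X = -1$ ($X = \left(\left(19 - 22\right) - 15\right) + 17 = \left(-3 - 15\right) + 17 = -18 + 17 = -1$)
$L{\left(Z,A \right)} = -6$ ($L{\left(Z,A \right)} = \left(-1\right) 6 = -6$)
$\left(\frac{37}{24} - \frac{64}{-31}\right) + L{\left(-4,-11 \right)} X = \left(\frac{37}{24} - \frac{64}{-31}\right) - -6 = \left(37 \cdot \frac{1}{24} - - \frac{64}{31}\right) + 6 = \left(\frac{37}{24} + \frac{64}{31}\right) + 6 = \frac{2683}{744} + 6 = \frac{7147}{744}$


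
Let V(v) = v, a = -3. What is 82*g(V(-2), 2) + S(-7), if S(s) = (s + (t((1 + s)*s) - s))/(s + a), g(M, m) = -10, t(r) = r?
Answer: -4121/5 ≈ -824.20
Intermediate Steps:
S(s) = s*(1 + s)/(-3 + s) (S(s) = (s + ((1 + s)*s - s))/(s - 3) = (s + (s*(1 + s) - s))/(-3 + s) = (s + (-s + s*(1 + s)))/(-3 + s) = (s*(1 + s))/(-3 + s) = s*(1 + s)/(-3 + s))
82*g(V(-2), 2) + S(-7) = 82*(-10) - 7*(1 - 7)/(-3 - 7) = -820 - 7*(-6)/(-10) = -820 - 7*(-1/10)*(-6) = -820 - 21/5 = -4121/5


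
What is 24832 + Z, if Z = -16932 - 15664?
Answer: -7764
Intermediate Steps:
Z = -32596
24832 + Z = 24832 - 32596 = -7764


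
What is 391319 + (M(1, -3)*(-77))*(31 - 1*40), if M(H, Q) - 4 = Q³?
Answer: 375380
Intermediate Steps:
M(H, Q) = 4 + Q³
391319 + (M(1, -3)*(-77))*(31 - 1*40) = 391319 + ((4 + (-3)³)*(-77))*(31 - 1*40) = 391319 + ((4 - 27)*(-77))*(31 - 40) = 391319 - 23*(-77)*(-9) = 391319 + 1771*(-9) = 391319 - 15939 = 375380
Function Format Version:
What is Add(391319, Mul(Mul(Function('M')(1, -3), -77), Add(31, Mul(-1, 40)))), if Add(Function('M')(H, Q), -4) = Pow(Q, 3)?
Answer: 375380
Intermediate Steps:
Function('M')(H, Q) = Add(4, Pow(Q, 3))
Add(391319, Mul(Mul(Function('M')(1, -3), -77), Add(31, Mul(-1, 40)))) = Add(391319, Mul(Mul(Add(4, Pow(-3, 3)), -77), Add(31, Mul(-1, 40)))) = Add(391319, Mul(Mul(Add(4, -27), -77), Add(31, -40))) = Add(391319, Mul(Mul(-23, -77), -9)) = Add(391319, Mul(1771, -9)) = Add(391319, -15939) = 375380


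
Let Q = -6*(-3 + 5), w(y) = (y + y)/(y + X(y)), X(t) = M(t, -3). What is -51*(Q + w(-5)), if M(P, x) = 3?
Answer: 357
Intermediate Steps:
X(t) = 3
w(y) = 2*y/(3 + y) (w(y) = (y + y)/(y + 3) = (2*y)/(3 + y) = 2*y/(3 + y))
Q = -12 (Q = -6*2 = -12)
-51*(Q + w(-5)) = -51*(-12 + 2*(-5)/(3 - 5)) = -51*(-12 + 2*(-5)/(-2)) = -51*(-12 + 2*(-5)*(-1/2)) = -51*(-12 + 5) = -51*(-7) = 357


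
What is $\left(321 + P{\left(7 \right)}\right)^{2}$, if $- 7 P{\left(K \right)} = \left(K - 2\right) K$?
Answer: $99856$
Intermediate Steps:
$P{\left(K \right)} = - \frac{K \left(-2 + K\right)}{7}$ ($P{\left(K \right)} = - \frac{\left(K - 2\right) K}{7} = - \frac{\left(-2 + K\right) K}{7} = - \frac{K \left(-2 + K\right)}{7}$)
$\left(321 + P{\left(7 \right)}\right)^{2} = \left(321 + \frac{1}{7} \cdot 7 \left(2 - 7\right)\right)^{2} = \left(321 + \frac{1}{7} \cdot 7 \left(-5\right)\right)^{2} = \left(321 - 5\right)^{2} = 316^{2} = 99856$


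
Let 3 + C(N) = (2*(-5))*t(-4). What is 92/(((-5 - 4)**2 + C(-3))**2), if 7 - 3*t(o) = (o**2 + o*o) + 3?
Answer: 207/66049 ≈ 0.0031340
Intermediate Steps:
t(o) = 4/3 - 2*o**2/3 (t(o) = 7/3 - ((o**2 + o*o) + 3)/3 = 7/3 - ((o**2 + o**2) + 3)/3 = 7/3 - (2*o**2 + 3)/3 = 7/3 - (3 + 2*o**2)/3 = 7/3 + (-1 - 2*o**2/3) = 4/3 - 2*o**2/3)
C(N) = 271/3 (C(N) = -3 + (2*(-5))*(4/3 - 2/3*(-4)**2) = -3 - 10*(4/3 - 2/3*16) = -3 - 10*(4/3 - 32/3) = -3 - 10*(-28/3) = -3 + 280/3 = 271/3)
92/(((-5 - 4)**2 + C(-3))**2) = 92/(((-5 - 4)**2 + 271/3)**2) = 92/(((-9)**2 + 271/3)**2) = 92/((81 + 271/3)**2) = 92/((514/3)**2) = 92/(264196/9) = 92*(9/264196) = 207/66049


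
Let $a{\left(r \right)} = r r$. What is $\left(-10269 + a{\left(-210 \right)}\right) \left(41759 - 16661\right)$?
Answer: $849090438$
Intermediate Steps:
$a{\left(r \right)} = r^{2}$
$\left(-10269 + a{\left(-210 \right)}\right) \left(41759 - 16661\right) = \left(-10269 + \left(-210\right)^{2}\right) \left(41759 - 16661\right) = \left(-10269 + 44100\right) 25098 = 33831 \cdot 25098 = 849090438$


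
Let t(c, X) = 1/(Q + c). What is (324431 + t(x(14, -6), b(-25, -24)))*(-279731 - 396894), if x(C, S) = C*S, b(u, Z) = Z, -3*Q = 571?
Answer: -180663415153750/823 ≈ -2.1952e+11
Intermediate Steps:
Q = -571/3 (Q = -⅓*571 = -571/3 ≈ -190.33)
t(c, X) = 1/(-571/3 + c)
(324431 + t(x(14, -6), b(-25, -24)))*(-279731 - 396894) = (324431 + 3/(-571 + 3*(14*(-6))))*(-279731 - 396894) = (324431 + 3/(-571 + 3*(-84)))*(-676625) = (324431 + 3/(-571 - 252))*(-676625) = (324431 + 3/(-823))*(-676625) = (324431 + 3*(-1/823))*(-676625) = (324431 - 3/823)*(-676625) = (267006710/823)*(-676625) = -180663415153750/823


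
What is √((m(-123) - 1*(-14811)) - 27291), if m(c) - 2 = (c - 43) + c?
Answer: I*√12767 ≈ 112.99*I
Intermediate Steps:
m(c) = -41 + 2*c (m(c) = 2 + ((c - 43) + c) = 2 + ((-43 + c) + c) = 2 + (-43 + 2*c) = -41 + 2*c)
√((m(-123) - 1*(-14811)) - 27291) = √(((-41 + 2*(-123)) - 1*(-14811)) - 27291) = √(((-41 - 246) + 14811) - 27291) = √((-287 + 14811) - 27291) = √(14524 - 27291) = √(-12767) = I*√12767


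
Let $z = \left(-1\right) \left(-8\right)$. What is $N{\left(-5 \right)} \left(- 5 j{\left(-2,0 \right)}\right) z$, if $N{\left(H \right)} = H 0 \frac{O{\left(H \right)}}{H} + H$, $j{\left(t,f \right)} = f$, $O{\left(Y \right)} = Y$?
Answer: $0$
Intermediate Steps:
$N{\left(H \right)} = H$ ($N{\left(H \right)} = H 0 \frac{H}{H} + H = 0 \cdot 1 + H = 0 + H = H$)
$z = 8$
$N{\left(-5 \right)} \left(- 5 j{\left(-2,0 \right)}\right) z = - 5 \left(\left(-5\right) 0\right) 8 = \left(-5\right) 0 \cdot 8 = 0 \cdot 8 = 0$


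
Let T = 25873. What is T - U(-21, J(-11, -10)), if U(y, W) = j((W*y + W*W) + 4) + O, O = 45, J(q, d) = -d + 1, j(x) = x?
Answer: 25934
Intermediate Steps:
J(q, d) = 1 - d
U(y, W) = 49 + W² + W*y (U(y, W) = ((W*y + W*W) + 4) + 45 = ((W*y + W²) + 4) + 45 = ((W² + W*y) + 4) + 45 = (4 + W² + W*y) + 45 = 49 + W² + W*y)
T - U(-21, J(-11, -10)) = 25873 - (49 + (1 - 1*(-10))² + (1 - 1*(-10))*(-21)) = 25873 - (49 + (1 + 10)² + (1 + 10)*(-21)) = 25873 - (49 + 11² + 11*(-21)) = 25873 - (49 + 121 - 231) = 25873 - 1*(-61) = 25873 + 61 = 25934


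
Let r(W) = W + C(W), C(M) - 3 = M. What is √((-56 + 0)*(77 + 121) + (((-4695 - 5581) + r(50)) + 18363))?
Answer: 3*I*√322 ≈ 53.833*I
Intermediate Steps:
C(M) = 3 + M
r(W) = 3 + 2*W (r(W) = W + (3 + W) = 3 + 2*W)
√((-56 + 0)*(77 + 121) + (((-4695 - 5581) + r(50)) + 18363)) = √((-56 + 0)*(77 + 121) + (((-4695 - 5581) + (3 + 2*50)) + 18363)) = √(-56*198 + ((-10276 + (3 + 100)) + 18363)) = √(-11088 + ((-10276 + 103) + 18363)) = √(-11088 + (-10173 + 18363)) = √(-11088 + 8190) = √(-2898) = 3*I*√322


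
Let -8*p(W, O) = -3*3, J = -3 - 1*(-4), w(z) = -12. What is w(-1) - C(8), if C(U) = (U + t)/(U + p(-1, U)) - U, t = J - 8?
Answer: -300/73 ≈ -4.1096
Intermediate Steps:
J = 1 (J = -3 + 4 = 1)
p(W, O) = 9/8 (p(W, O) = -(-3)*3/8 = -1/8*(-9) = 9/8)
t = -7 (t = 1 - 8 = -7)
C(U) = -U + (-7 + U)/(9/8 + U) (C(U) = (U - 7)/(U + 9/8) - U = (-7 + U)/(9/8 + U) - U = -U + (-7 + U)/(9/8 + U))
w(-1) - C(8) = -12 - (-56 - 1*8 - 8*8**2)/(9 + 8*8) = -12 - (-56 - 8 - 8*64)/(9 + 64) = -12 - (-56 - 8 - 512)/73 = -12 - (-576)/73 = -12 - 1*(-576/73) = -12 + 576/73 = -300/73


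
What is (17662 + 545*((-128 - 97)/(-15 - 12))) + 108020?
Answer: 390671/3 ≈ 1.3022e+5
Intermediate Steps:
(17662 + 545*((-128 - 97)/(-15 - 12))) + 108020 = (17662 + 545*(-225/(-27))) + 108020 = (17662 + 545*(-225*(-1/27))) + 108020 = (17662 + 545*(25/3)) + 108020 = (17662 + 13625/3) + 108020 = 66611/3 + 108020 = 390671/3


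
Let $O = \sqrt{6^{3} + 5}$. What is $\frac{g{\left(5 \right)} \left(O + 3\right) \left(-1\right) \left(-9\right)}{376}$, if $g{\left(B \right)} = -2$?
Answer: $- \frac{27}{188} - \frac{9 \sqrt{221}}{188} \approx -0.85529$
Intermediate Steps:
$O = \sqrt{221}$ ($O = \sqrt{216 + 5} = \sqrt{221} \approx 14.866$)
$\frac{g{\left(5 \right)} \left(O + 3\right) \left(-1\right) \left(-9\right)}{376} = \frac{- 2 \left(\sqrt{221} + 3\right) \left(-1\right) \left(-9\right)}{376} = - 2 \left(3 + \sqrt{221}\right) \left(-1\right) \left(-9\right) \frac{1}{376} = - 2 \left(-3 - \sqrt{221}\right) \left(-9\right) \frac{1}{376} = \left(6 + 2 \sqrt{221}\right) \left(-9\right) \frac{1}{376} = \left(-54 - 18 \sqrt{221}\right) \frac{1}{376} = - \frac{27}{188} - \frac{9 \sqrt{221}}{188}$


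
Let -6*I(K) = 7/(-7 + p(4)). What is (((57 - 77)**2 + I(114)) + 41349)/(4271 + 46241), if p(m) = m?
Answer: 18329/22176 ≈ 0.82652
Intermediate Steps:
I(K) = 7/18 (I(K) = -7/(6*(-7 + 4)) = -7/(6*(-3)) = -(-1)*7/18 = -1/6*(-7/3) = 7/18)
(((57 - 77)**2 + I(114)) + 41349)/(4271 + 46241) = (((57 - 77)**2 + 7/18) + 41349)/(4271 + 46241) = (((-20)**2 + 7/18) + 41349)/50512 = ((400 + 7/18) + 41349)*(1/50512) = (7207/18 + 41349)*(1/50512) = (751489/18)*(1/50512) = 18329/22176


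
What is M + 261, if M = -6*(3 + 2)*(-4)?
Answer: 381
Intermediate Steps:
M = 120 (M = -6*5*(-4) = -30*(-4) = 120)
M + 261 = 120 + 261 = 381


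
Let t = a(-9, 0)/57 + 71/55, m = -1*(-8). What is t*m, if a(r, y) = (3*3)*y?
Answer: 568/55 ≈ 10.327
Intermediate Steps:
m = 8
a(r, y) = 9*y
t = 71/55 (t = (9*0)/57 + 71/55 = 0*(1/57) + 71*(1/55) = 0 + 71/55 = 71/55 ≈ 1.2909)
t*m = (71/55)*8 = 568/55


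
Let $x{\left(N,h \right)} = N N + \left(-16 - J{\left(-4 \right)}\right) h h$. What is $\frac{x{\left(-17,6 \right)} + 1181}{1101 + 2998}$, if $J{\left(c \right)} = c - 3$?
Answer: $\frac{1146}{4099} \approx 0.27958$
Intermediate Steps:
$J{\left(c \right)} = -3 + c$
$x{\left(N,h \right)} = N^{2} - 9 h^{2}$ ($x{\left(N,h \right)} = N N + \left(-16 - \left(-3 - 4\right)\right) h h = N^{2} + \left(-16 - -7\right) h h = N^{2} + \left(-16 + 7\right) h h = N^{2} + - 9 h h = N^{2} - 9 h^{2}$)
$\frac{x{\left(-17,6 \right)} + 1181}{1101 + 2998} = \frac{\left(\left(-17\right)^{2} - 9 \cdot 6^{2}\right) + 1181}{1101 + 2998} = \frac{\left(289 - 324\right) + 1181}{4099} = \left(\left(289 - 324\right) + 1181\right) \frac{1}{4099} = \left(-35 + 1181\right) \frac{1}{4099} = 1146 \cdot \frac{1}{4099} = \frac{1146}{4099}$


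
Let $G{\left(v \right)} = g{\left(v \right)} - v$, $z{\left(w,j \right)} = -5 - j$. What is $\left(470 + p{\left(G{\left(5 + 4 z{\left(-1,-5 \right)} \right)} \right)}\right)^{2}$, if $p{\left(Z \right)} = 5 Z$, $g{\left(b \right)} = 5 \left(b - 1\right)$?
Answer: $297025$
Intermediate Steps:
$g{\left(b \right)} = -5 + 5 b$ ($g{\left(b \right)} = 5 \left(-1 + b\right) = -5 + 5 b$)
$G{\left(v \right)} = -5 + 4 v$ ($G{\left(v \right)} = \left(-5 + 5 v\right) - v = -5 + 4 v$)
$\left(470 + p{\left(G{\left(5 + 4 z{\left(-1,-5 \right)} \right)} \right)}\right)^{2} = \left(470 + 5 \left(-5 + 4 \left(5 + 4 \left(-5 - -5\right)\right)\right)\right)^{2} = \left(470 + 5 \left(-5 + 4 \left(5 + 4 \left(-5 + 5\right)\right)\right)\right)^{2} = \left(470 + 5 \left(-5 + 4 \left(5 + 4 \cdot 0\right)\right)\right)^{2} = \left(470 + 5 \left(-5 + 4 \left(5 + 0\right)\right)\right)^{2} = \left(470 + 5 \left(-5 + 4 \cdot 5\right)\right)^{2} = \left(470 + 5 \left(-5 + 20\right)\right)^{2} = \left(470 + 5 \cdot 15\right)^{2} = \left(470 + 75\right)^{2} = 545^{2} = 297025$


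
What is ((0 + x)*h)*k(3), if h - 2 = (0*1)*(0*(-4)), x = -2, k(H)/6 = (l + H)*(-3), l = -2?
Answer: 72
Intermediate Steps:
k(H) = 36 - 18*H (k(H) = 6*((-2 + H)*(-3)) = 6*(6 - 3*H) = 36 - 18*H)
h = 2 (h = 2 + (0*1)*(0*(-4)) = 2 + 0*0 = 2 + 0 = 2)
((0 + x)*h)*k(3) = ((0 - 2)*2)*(36 - 18*3) = (-2*2)*(36 - 54) = -4*(-18) = 72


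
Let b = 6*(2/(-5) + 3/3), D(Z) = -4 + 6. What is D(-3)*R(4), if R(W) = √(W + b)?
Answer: 2*√190/5 ≈ 5.5136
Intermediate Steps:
D(Z) = 2
b = 18/5 (b = 6*(2*(-⅕) + 3*(⅓)) = 6*(-⅖ + 1) = 6*(⅗) = 18/5 ≈ 3.6000)
R(W) = √(18/5 + W) (R(W) = √(W + 18/5) = √(18/5 + W))
D(-3)*R(4) = 2*(√(90 + 25*4)/5) = 2*(√(90 + 100)/5) = 2*(√190/5) = 2*√190/5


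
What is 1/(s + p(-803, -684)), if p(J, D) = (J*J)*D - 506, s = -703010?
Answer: -1/441752872 ≈ -2.2637e-9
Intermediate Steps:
p(J, D) = -506 + D*J² (p(J, D) = J²*D - 506 = D*J² - 506 = -506 + D*J²)
1/(s + p(-803, -684)) = 1/(-703010 + (-506 - 684*(-803)²)) = 1/(-703010 + (-506 - 684*644809)) = 1/(-703010 + (-506 - 441049356)) = 1/(-703010 - 441049862) = 1/(-441752872) = -1/441752872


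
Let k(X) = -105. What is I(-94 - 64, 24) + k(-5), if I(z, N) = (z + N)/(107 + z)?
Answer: -5221/51 ≈ -102.37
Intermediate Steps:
I(z, N) = (N + z)/(107 + z)
I(-94 - 64, 24) + k(-5) = (24 + (-94 - 64))/(107 + (-94 - 64)) - 105 = (24 - 158)/(107 - 158) - 105 = -134/(-51) - 105 = -1/51*(-134) - 105 = 134/51 - 105 = -5221/51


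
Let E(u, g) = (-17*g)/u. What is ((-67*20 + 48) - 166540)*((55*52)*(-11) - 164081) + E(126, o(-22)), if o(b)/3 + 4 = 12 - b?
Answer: 229726259699/7 ≈ 3.2818e+10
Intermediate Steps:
o(b) = 24 - 3*b (o(b) = -12 + 3*(12 - b) = -12 + (36 - 3*b) = 24 - 3*b)
E(u, g) = -17*g/u
((-67*20 + 48) - 166540)*((55*52)*(-11) - 164081) + E(126, o(-22)) = ((-67*20 + 48) - 166540)*((55*52)*(-11) - 164081) - 17*(24 - 3*(-22))/126 = ((-1340 + 48) - 166540)*(2860*(-11) - 164081) - 17*(24 + 66)*1/126 = (-1292 - 166540)*(-31460 - 164081) - 17*90*1/126 = -167832*(-195541) - 85/7 = 32818037112 - 85/7 = 229726259699/7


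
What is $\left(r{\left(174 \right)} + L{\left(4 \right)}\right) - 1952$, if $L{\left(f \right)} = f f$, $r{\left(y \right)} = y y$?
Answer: $28340$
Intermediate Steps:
$r{\left(y \right)} = y^{2}$
$L{\left(f \right)} = f^{2}$
$\left(r{\left(174 \right)} + L{\left(4 \right)}\right) - 1952 = \left(174^{2} + 4^{2}\right) - 1952 = \left(30276 + 16\right) - 1952 = 30292 - 1952 = 28340$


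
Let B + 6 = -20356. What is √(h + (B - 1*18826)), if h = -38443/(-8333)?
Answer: I*√2720850836613/8333 ≈ 197.95*I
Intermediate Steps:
B = -20362 (B = -6 - 20356 = -20362)
h = 38443/8333 (h = -38443*(-1/8333) = 38443/8333 ≈ 4.6133)
√(h + (B - 1*18826)) = √(38443/8333 + (-20362 - 1*18826)) = √(38443/8333 + (-20362 - 18826)) = √(38443/8333 - 39188) = √(-326515161/8333) = I*√2720850836613/8333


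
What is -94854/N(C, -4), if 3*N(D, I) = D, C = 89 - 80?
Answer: -31618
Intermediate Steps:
C = 9
N(D, I) = D/3
-94854/N(C, -4) = -94854/((⅓)*9) = -94854/3 = -94854*⅓ = -31618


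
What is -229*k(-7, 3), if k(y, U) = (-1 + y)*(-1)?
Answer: -1832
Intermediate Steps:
k(y, U) = 1 - y
-229*k(-7, 3) = -229*(1 - 1*(-7)) = -229*(1 + 7) = -229*8 = -1832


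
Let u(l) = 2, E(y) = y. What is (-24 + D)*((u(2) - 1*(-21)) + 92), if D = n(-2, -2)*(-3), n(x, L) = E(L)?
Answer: -2070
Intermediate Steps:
n(x, L) = L
D = 6 (D = -2*(-3) = 6)
(-24 + D)*((u(2) - 1*(-21)) + 92) = (-24 + 6)*((2 - 1*(-21)) + 92) = -18*((2 + 21) + 92) = -18*(23 + 92) = -18*115 = -2070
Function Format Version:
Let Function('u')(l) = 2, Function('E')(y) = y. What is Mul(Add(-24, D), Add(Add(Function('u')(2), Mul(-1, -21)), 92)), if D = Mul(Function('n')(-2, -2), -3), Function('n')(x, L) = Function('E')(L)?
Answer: -2070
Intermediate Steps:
Function('n')(x, L) = L
D = 6 (D = Mul(-2, -3) = 6)
Mul(Add(-24, D), Add(Add(Function('u')(2), Mul(-1, -21)), 92)) = Mul(Add(-24, 6), Add(Add(2, Mul(-1, -21)), 92)) = Mul(-18, Add(Add(2, 21), 92)) = Mul(-18, Add(23, 92)) = Mul(-18, 115) = -2070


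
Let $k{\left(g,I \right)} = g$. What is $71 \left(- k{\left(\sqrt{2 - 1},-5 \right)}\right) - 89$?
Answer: $-160$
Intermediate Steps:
$71 \left(- k{\left(\sqrt{2 - 1},-5 \right)}\right) - 89 = 71 \left(- \sqrt{2 - 1}\right) - 89 = 71 \left(- \sqrt{1}\right) - 89 = 71 \left(\left(-1\right) 1\right) - 89 = 71 \left(-1\right) - 89 = -71 - 89 = -160$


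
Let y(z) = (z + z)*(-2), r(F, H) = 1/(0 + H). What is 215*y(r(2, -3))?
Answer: 860/3 ≈ 286.67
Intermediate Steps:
r(F, H) = 1/H
y(z) = -4*z (y(z) = (2*z)*(-2) = -4*z)
215*y(r(2, -3)) = 215*(-4/(-3)) = 215*(-4*(-1/3)) = 215*(4/3) = 860/3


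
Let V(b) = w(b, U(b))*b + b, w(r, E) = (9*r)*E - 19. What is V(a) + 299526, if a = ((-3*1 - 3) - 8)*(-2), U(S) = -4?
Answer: 270798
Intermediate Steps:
a = 28 (a = ((-3 - 3) - 8)*(-2) = (-6 - 8)*(-2) = -14*(-2) = 28)
w(r, E) = -19 + 9*E*r (w(r, E) = 9*E*r - 19 = -19 + 9*E*r)
V(b) = b + b*(-19 - 36*b) (V(b) = (-19 + 9*(-4)*b)*b + b = (-19 - 36*b)*b + b = b*(-19 - 36*b) + b = b + b*(-19 - 36*b))
V(a) + 299526 = -18*28*(1 + 2*28) + 299526 = -18*28*(1 + 56) + 299526 = -18*28*57 + 299526 = -28728 + 299526 = 270798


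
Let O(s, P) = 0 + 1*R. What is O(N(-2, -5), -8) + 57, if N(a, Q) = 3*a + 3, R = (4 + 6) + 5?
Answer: 72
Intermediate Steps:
R = 15 (R = 10 + 5 = 15)
N(a, Q) = 3 + 3*a
O(s, P) = 15 (O(s, P) = 0 + 1*15 = 0 + 15 = 15)
O(N(-2, -5), -8) + 57 = 15 + 57 = 72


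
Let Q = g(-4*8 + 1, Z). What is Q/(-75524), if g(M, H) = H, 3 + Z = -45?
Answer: 12/18881 ≈ 0.00063556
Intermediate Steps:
Z = -48 (Z = -3 - 45 = -48)
Q = -48
Q/(-75524) = -48/(-75524) = -48*(-1/75524) = 12/18881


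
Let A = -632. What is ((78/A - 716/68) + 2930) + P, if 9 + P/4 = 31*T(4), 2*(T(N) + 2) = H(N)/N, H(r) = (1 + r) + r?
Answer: 14906479/5372 ≈ 2774.8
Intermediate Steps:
H(r) = 1 + 2*r
T(N) = -2 + (1 + 2*N)/(2*N) (T(N) = -2 + ((1 + 2*N)/N)/2 = -2 + (1 + 2*N)/(2*N))
P = -289/2 (P = -36 + 4*(31*((½ - 1*4)/4)) = -36 + 4*(31*((½ - 4)/4)) = -36 + 4*(31*((¼)*(-7/2))) = -36 + 4*(31*(-7/8)) = -36 + 4*(-217/8) = -36 - 217/2 = -289/2 ≈ -144.50)
((78/A - 716/68) + 2930) + P = ((78/(-632) - 716/68) + 2930) - 289/2 = ((78*(-1/632) - 716*1/68) + 2930) - 289/2 = ((-39/316 - 179/17) + 2930) - 289/2 = (-57227/5372 + 2930) - 289/2 = 15682733/5372 - 289/2 = 14906479/5372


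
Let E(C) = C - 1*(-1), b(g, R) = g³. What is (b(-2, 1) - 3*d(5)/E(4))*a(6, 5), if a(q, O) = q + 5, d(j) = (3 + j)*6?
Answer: -2024/5 ≈ -404.80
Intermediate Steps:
d(j) = 18 + 6*j
a(q, O) = 5 + q
E(C) = 1 + C (E(C) = C + 1 = 1 + C)
(b(-2, 1) - 3*d(5)/E(4))*a(6, 5) = ((-2)³ - 3*(18 + 6*5)/(1 + 4))*(5 + 6) = (-8 - 3*(18 + 30)/5)*11 = (-8 - 144/5)*11 = -184/5*11 = -2024/5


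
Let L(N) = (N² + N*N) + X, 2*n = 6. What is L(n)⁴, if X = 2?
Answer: 160000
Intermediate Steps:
n = 3 (n = (½)*6 = 3)
L(N) = 2 + 2*N² (L(N) = (N² + N*N) + 2 = (N² + N²) + 2 = 2*N² + 2 = 2 + 2*N²)
L(n)⁴ = (2 + 2*3²)⁴ = (2 + 2*9)⁴ = (2 + 18)⁴ = 20⁴ = 160000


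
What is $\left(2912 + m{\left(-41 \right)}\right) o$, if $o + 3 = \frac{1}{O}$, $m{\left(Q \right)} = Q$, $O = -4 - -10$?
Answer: $- \frac{16269}{2} \approx -8134.5$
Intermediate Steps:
$O = 6$ ($O = -4 + 10 = 6$)
$o = - \frac{17}{6}$ ($o = -3 + \frac{1}{6} = - \frac{17}{6} \approx -2.8333$)
$\left(2912 + m{\left(-41 \right)}\right) o = \left(2912 - 41\right) \left(- \frac{17}{6}\right) = 2871 \left(- \frac{17}{6}\right) = - \frac{16269}{2}$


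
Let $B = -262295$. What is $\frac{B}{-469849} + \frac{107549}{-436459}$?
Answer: $\frac{63949223304}{205069824691} \approx 0.31184$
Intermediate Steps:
$\frac{B}{-469849} + \frac{107549}{-436459} = - \frac{262295}{-469849} + \frac{107549}{-436459} = \left(-262295\right) \left(- \frac{1}{469849}\right) + 107549 \left(- \frac{1}{436459}\right) = \frac{262295}{469849} - \frac{107549}{436459} = \frac{63949223304}{205069824691}$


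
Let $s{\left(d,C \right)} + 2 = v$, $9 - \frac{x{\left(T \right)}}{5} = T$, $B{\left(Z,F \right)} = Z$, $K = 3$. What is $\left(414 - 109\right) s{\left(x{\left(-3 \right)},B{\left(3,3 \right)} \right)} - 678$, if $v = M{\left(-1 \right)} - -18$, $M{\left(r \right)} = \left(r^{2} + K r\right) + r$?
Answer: $3287$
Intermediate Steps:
$x{\left(T \right)} = 45 - 5 T$
$M{\left(r \right)} = r^{2} + 4 r$ ($M{\left(r \right)} = \left(r^{2} + 3 r\right) + r = r^{2} + 4 r$)
$v = 15$ ($v = - (4 - 1) - -18 = \left(-1\right) 3 + 18 = -3 + 18 = 15$)
$s{\left(d,C \right)} = 13$ ($s{\left(d,C \right)} = -2 + 15 = 13$)
$\left(414 - 109\right) s{\left(x{\left(-3 \right)},B{\left(3,3 \right)} \right)} - 678 = \left(414 - 109\right) 13 - 678 = 305 \cdot 13 - 678 = 3965 - 678 = 3287$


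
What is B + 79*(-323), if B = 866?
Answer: -24651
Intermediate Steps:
B + 79*(-323) = 866 + 79*(-323) = 866 - 25517 = -24651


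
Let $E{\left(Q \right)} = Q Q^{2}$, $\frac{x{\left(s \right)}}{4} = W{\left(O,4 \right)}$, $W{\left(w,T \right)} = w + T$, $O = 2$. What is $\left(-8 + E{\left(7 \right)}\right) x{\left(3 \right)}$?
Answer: $8040$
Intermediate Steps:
$W{\left(w,T \right)} = T + w$
$x{\left(s \right)} = 24$ ($x{\left(s \right)} = 4 \left(4 + 2\right) = 4 \cdot 6 = 24$)
$E{\left(Q \right)} = Q^{3}$
$\left(-8 + E{\left(7 \right)}\right) x{\left(3 \right)} = \left(-8 + 7^{3}\right) 24 = \left(-8 + 343\right) 24 = 335 \cdot 24 = 8040$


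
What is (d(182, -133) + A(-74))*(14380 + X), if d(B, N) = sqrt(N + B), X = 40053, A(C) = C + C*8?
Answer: -35871347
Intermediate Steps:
A(C) = 9*C (A(C) = C + 8*C = 9*C)
d(B, N) = sqrt(B + N)
(d(182, -133) + A(-74))*(14380 + X) = (sqrt(182 - 133) + 9*(-74))*(14380 + 40053) = (sqrt(49) - 666)*54433 = (7 - 666)*54433 = -659*54433 = -35871347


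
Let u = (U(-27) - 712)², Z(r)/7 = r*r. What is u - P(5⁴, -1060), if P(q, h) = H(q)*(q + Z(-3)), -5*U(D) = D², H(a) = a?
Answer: 7645521/25 ≈ 3.0582e+5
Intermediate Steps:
U(D) = -D²/5
Z(r) = 7*r² (Z(r) = 7*(r*r) = 7*r²)
P(q, h) = q*(63 + q) (P(q, h) = q*(q + 7*(-3)²) = q*(q + 7*9) = q*(q + 63) = q*(63 + q))
u = 18395521/25 (u = (-⅕*(-27)² - 712)² = (-⅕*729 - 712)² = (-729/5 - 712)² = (-4289/5)² = 18395521/25 ≈ 7.3582e+5)
u - P(5⁴, -1060) = 18395521/25 - 5⁴*(63 + 5⁴) = 18395521/25 - 625*(63 + 625) = 18395521/25 - 625*688 = 18395521/25 - 1*430000 = 18395521/25 - 430000 = 7645521/25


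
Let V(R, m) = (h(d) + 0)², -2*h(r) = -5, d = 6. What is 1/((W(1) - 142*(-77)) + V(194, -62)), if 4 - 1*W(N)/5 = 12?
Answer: 4/43601 ≈ 9.1741e-5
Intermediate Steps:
h(r) = 5/2 (h(r) = -½*(-5) = 5/2)
W(N) = -40 (W(N) = 20 - 5*12 = 20 - 60 = -40)
V(R, m) = 25/4 (V(R, m) = (5/2 + 0)² = (5/2)² = 25/4)
1/((W(1) - 142*(-77)) + V(194, -62)) = 1/((-40 - 142*(-77)) + 25/4) = 1/((-40 + 10934) + 25/4) = 1/(10894 + 25/4) = 1/(43601/4) = 4/43601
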